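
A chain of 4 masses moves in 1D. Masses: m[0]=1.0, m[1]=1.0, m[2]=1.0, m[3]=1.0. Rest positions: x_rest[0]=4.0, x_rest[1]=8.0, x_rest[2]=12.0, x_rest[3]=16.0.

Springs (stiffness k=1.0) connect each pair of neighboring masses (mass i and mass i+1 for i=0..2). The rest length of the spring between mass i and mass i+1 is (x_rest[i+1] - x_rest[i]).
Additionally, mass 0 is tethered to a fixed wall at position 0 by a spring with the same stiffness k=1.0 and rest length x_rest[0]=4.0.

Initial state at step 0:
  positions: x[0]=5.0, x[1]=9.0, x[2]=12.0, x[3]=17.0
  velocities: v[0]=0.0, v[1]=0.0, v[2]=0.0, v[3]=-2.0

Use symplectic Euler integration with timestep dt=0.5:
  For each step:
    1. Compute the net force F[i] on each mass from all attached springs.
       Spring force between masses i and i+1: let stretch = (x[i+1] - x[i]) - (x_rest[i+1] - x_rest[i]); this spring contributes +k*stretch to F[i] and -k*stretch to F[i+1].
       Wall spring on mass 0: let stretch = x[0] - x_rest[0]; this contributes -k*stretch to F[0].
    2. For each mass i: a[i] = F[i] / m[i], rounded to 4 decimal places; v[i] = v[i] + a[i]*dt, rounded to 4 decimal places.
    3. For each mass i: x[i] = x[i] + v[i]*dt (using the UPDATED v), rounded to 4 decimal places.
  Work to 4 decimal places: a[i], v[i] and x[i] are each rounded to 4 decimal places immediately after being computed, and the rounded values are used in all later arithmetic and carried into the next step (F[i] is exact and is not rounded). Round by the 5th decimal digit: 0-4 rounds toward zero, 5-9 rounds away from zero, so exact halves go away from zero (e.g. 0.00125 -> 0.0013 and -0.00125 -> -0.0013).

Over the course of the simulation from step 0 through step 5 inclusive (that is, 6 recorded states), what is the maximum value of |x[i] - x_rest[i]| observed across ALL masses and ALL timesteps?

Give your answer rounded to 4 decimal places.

Answer: 1.8281

Derivation:
Step 0: x=[5.0000 9.0000 12.0000 17.0000] v=[0.0000 0.0000 0.0000 -2.0000]
Step 1: x=[4.7500 8.7500 12.5000 15.7500] v=[-0.5000 -0.5000 1.0000 -2.5000]
Step 2: x=[4.3125 8.4375 12.8750 14.6875] v=[-0.8750 -0.6250 0.7500 -2.1250]
Step 3: x=[3.8281 8.2031 12.5938 14.1719] v=[-0.9688 -0.4688 -0.5625 -1.0313]
Step 4: x=[3.4804 7.9726 11.6094 14.2618] v=[-0.6954 -0.4610 -1.9688 0.1797]
Step 5: x=[3.3857 7.5283 10.3789 14.6886] v=[-0.1895 -0.8887 -2.4610 0.8535]
Max displacement = 1.8281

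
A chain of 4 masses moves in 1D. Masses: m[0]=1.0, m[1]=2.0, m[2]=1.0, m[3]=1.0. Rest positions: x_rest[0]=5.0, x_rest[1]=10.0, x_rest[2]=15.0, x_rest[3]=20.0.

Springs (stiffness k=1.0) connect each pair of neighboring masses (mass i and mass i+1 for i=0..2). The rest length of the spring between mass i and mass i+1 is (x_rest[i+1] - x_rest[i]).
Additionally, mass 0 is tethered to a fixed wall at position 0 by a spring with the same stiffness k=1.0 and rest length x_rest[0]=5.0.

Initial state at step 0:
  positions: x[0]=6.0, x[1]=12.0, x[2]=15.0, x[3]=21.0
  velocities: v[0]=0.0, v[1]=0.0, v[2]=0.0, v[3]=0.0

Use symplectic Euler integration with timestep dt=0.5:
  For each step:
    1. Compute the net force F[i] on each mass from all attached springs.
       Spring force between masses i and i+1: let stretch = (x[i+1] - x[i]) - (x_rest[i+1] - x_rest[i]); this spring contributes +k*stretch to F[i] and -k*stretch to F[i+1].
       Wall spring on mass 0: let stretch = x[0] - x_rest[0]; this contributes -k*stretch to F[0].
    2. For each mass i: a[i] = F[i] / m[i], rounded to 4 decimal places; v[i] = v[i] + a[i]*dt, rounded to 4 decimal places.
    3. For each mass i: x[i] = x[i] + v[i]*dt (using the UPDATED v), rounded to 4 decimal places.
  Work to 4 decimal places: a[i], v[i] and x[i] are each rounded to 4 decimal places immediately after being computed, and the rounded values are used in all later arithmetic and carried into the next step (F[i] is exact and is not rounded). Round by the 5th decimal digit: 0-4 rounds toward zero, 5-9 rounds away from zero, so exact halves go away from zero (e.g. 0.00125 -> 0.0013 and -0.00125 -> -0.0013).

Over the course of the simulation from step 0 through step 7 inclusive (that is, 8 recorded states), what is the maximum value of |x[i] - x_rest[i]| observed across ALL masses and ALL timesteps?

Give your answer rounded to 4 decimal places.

Step 0: x=[6.0000 12.0000 15.0000 21.0000] v=[0.0000 0.0000 0.0000 0.0000]
Step 1: x=[6.0000 11.6250 15.7500 20.7500] v=[0.0000 -0.7500 1.5000 -0.5000]
Step 2: x=[5.9063 11.0625 16.7188 20.5000] v=[-0.1875 -1.1250 1.9375 -0.5000]
Step 3: x=[5.6250 10.5625 17.2188 20.5547] v=[-0.5626 -1.0000 1.0000 0.1094]
Step 4: x=[5.1718 10.2774 16.8887 21.0255] v=[-0.9064 -0.5703 -0.6602 0.9415]
Step 5: x=[4.7021 10.1805 15.9400 21.7121] v=[-0.9395 -0.1939 -1.8975 1.3731]
Step 6: x=[4.4264 10.1187 14.9944 22.2057] v=[-0.5514 -0.1236 -1.8912 0.9871]
Step 7: x=[4.4672 9.9548 14.6327 22.1464] v=[0.0816 -0.3278 -0.7234 -0.1186]
Max displacement = 2.2188

Answer: 2.2188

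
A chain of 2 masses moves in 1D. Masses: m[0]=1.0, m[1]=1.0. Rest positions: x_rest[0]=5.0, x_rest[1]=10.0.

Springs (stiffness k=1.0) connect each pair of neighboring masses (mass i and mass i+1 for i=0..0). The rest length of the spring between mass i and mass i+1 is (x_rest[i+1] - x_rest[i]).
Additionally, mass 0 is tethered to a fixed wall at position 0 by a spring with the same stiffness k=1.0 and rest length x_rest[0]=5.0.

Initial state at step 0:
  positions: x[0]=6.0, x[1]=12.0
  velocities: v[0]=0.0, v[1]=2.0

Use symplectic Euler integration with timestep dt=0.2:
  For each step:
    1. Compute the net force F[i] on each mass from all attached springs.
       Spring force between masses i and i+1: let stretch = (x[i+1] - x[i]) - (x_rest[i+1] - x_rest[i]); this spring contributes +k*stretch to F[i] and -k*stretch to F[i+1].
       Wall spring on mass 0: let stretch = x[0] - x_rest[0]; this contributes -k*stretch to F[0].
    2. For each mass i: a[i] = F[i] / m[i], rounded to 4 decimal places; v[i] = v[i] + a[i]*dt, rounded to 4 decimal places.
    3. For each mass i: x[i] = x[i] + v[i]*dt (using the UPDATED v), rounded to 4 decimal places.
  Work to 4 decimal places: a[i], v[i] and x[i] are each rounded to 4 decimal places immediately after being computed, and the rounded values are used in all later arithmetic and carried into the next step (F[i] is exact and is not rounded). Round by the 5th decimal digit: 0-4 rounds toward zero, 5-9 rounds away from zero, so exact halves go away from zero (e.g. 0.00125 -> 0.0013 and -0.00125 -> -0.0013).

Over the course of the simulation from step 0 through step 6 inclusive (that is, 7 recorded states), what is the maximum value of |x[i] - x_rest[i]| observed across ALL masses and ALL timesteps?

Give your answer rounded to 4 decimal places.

Answer: 3.1690

Derivation:
Step 0: x=[6.0000 12.0000] v=[0.0000 2.0000]
Step 1: x=[6.0000 12.3600] v=[0.0000 1.8000]
Step 2: x=[6.0144 12.6656] v=[0.0720 1.5280]
Step 3: x=[6.0543 12.9052] v=[0.1994 1.1978]
Step 4: x=[6.1260 13.0707] v=[0.3587 0.8276]
Step 5: x=[6.2305 13.1584] v=[0.5224 0.4387]
Step 6: x=[6.3629 13.1690] v=[0.6619 0.0531]
Max displacement = 3.1690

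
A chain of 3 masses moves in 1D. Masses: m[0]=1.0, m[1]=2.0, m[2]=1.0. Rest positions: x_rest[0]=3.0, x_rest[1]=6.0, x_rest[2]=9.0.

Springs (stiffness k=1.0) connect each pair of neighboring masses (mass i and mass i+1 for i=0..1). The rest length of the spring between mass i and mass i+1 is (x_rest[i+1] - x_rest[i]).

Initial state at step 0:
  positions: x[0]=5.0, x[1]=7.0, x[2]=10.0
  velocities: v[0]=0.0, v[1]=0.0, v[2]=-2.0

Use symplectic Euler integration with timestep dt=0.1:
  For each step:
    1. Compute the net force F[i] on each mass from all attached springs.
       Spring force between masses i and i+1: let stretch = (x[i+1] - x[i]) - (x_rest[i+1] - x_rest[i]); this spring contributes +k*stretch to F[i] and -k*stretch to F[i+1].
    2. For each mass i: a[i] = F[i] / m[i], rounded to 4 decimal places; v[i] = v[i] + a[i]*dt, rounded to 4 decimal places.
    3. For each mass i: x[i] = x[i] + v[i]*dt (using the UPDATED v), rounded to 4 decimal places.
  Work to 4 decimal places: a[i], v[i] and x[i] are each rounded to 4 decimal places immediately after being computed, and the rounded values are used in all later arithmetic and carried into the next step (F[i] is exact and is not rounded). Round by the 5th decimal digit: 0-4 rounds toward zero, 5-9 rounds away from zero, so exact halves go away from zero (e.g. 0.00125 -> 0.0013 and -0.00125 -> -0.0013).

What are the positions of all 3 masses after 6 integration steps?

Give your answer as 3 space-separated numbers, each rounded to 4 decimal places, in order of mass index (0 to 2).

Answer: 4.7998 7.0642 8.8717

Derivation:
Step 0: x=[5.0000 7.0000 10.0000] v=[0.0000 0.0000 -2.0000]
Step 1: x=[4.9900 7.0050 9.8000] v=[-0.1000 0.0500 -2.0000]
Step 2: x=[4.9702 7.0139 9.6021] v=[-0.1985 0.0890 -1.9795]
Step 3: x=[4.9408 7.0255 9.4083] v=[-0.2941 0.1162 -1.9383]
Step 4: x=[4.9022 7.0386 9.2206] v=[-0.3856 0.1311 -1.8766]
Step 5: x=[4.8550 7.0519 9.0411] v=[-0.4720 0.1334 -1.7948]
Step 6: x=[4.7998 7.0642 8.8717] v=[-0.5523 0.1230 -1.6937]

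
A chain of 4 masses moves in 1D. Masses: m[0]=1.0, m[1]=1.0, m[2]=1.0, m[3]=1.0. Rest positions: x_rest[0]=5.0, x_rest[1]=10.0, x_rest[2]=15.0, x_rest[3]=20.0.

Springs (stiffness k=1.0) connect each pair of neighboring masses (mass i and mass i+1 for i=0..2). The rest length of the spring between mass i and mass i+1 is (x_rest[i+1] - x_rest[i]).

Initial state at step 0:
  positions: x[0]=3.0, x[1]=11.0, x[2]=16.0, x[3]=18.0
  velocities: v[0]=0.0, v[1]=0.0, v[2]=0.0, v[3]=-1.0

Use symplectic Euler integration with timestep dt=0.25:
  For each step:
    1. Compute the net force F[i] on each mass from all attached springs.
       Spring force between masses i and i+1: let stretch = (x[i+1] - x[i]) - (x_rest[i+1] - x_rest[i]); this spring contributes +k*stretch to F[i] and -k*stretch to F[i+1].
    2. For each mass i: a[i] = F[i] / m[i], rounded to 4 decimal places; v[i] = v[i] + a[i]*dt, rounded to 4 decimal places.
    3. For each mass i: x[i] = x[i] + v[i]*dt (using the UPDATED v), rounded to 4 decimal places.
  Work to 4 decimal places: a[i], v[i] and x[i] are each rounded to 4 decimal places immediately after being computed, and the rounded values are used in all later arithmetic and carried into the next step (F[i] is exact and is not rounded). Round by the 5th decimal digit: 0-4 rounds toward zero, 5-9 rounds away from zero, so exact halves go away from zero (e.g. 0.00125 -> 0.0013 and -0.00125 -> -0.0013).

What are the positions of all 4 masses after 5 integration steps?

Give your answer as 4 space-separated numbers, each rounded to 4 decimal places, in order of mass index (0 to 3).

Step 0: x=[3.0000 11.0000 16.0000 18.0000] v=[0.0000 0.0000 0.0000 -1.0000]
Step 1: x=[3.1875 10.8125 15.8125 17.9375] v=[0.7500 -0.7500 -0.7500 -0.2500]
Step 2: x=[3.5391 10.4609 15.4453 18.0547] v=[1.4063 -1.4063 -1.4688 0.4688]
Step 3: x=[4.0108 9.9882 14.9297 18.3213] v=[1.8868 -1.8907 -2.0626 1.0665]
Step 4: x=[4.5436 9.4508 14.3172 18.6885] v=[2.1312 -2.1497 -2.4501 1.4686]
Step 5: x=[5.0706 8.9108 13.6737 19.0950] v=[2.1080 -2.1599 -2.5739 1.6258]

Answer: 5.0706 8.9108 13.6737 19.0950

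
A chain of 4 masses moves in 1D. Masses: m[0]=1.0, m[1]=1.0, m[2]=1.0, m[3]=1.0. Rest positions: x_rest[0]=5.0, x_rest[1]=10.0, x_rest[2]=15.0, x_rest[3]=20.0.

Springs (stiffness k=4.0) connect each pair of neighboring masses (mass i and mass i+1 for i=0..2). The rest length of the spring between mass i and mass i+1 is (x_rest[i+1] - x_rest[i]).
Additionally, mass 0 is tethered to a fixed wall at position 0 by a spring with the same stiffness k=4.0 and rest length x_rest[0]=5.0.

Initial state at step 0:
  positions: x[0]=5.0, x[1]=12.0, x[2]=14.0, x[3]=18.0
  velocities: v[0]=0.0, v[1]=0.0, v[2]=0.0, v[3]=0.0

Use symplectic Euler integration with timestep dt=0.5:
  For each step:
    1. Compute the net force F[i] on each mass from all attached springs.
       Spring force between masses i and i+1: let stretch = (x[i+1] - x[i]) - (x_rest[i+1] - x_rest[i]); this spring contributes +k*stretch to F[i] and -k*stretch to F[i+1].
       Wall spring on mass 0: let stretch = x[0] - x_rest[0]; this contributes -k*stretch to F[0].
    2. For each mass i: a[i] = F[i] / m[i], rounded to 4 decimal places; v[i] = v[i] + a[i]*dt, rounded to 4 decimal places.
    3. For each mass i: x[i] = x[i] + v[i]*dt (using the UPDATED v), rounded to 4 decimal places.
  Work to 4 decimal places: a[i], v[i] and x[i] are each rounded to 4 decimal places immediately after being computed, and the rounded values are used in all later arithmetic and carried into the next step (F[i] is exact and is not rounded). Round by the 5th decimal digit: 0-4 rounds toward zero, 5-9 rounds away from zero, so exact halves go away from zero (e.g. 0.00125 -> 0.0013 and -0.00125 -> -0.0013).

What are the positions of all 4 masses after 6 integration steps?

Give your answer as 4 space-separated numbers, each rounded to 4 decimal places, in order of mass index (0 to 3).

Answer: 8.0000 9.0000 18.0000 18.0000

Derivation:
Step 0: x=[5.0000 12.0000 14.0000 18.0000] v=[0.0000 0.0000 0.0000 0.0000]
Step 1: x=[7.0000 7.0000 16.0000 19.0000] v=[4.0000 -10.0000 4.0000 2.0000]
Step 2: x=[2.0000 11.0000 12.0000 22.0000] v=[-10.0000 8.0000 -8.0000 6.0000]
Step 3: x=[4.0000 7.0000 17.0000 20.0000] v=[4.0000 -8.0000 10.0000 -4.0000]
Step 4: x=[5.0000 10.0000 15.0000 20.0000] v=[2.0000 6.0000 -4.0000 0.0000]
Step 5: x=[6.0000 13.0000 13.0000 20.0000] v=[2.0000 6.0000 -4.0000 0.0000]
Step 6: x=[8.0000 9.0000 18.0000 18.0000] v=[4.0000 -8.0000 10.0000 -4.0000]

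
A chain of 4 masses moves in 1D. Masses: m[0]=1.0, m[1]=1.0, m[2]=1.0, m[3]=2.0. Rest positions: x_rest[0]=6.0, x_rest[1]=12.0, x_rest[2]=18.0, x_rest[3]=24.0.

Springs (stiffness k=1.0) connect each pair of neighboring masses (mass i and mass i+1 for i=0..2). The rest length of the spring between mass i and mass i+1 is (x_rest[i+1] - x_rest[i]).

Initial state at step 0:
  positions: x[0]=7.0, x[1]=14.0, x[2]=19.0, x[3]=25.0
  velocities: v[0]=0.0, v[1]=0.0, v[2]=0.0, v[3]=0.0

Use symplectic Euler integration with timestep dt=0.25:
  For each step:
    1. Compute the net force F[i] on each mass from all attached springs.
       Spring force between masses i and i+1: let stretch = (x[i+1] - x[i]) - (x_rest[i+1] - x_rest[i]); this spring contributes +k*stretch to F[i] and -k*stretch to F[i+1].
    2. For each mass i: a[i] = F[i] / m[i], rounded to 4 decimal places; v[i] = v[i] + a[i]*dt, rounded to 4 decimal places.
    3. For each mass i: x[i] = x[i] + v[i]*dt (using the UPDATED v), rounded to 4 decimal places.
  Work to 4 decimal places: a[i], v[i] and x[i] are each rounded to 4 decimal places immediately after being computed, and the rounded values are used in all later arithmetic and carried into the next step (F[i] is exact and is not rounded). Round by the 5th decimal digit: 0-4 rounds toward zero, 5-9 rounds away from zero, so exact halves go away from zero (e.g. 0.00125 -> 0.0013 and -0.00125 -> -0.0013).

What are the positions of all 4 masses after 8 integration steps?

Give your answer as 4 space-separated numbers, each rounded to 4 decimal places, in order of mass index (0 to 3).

Step 0: x=[7.0000 14.0000 19.0000 25.0000] v=[0.0000 0.0000 0.0000 0.0000]
Step 1: x=[7.0625 13.8750 19.0625 25.0000] v=[0.2500 -0.5000 0.2500 0.0000]
Step 2: x=[7.1758 13.6484 19.1719 25.0020] v=[0.4531 -0.9063 0.4375 0.0078]
Step 3: x=[7.3186 13.3625 19.3005 25.0093] v=[0.5713 -1.1436 0.5142 0.0291]
Step 4: x=[7.4642 13.0700 19.4147 25.0257] v=[0.5823 -1.1701 0.4569 0.0655]
Step 5: x=[7.5852 12.8237 19.4831 25.0542] v=[0.4838 -0.9854 0.2735 0.1141]
Step 6: x=[7.6586 12.6662 19.4835 25.0961] v=[0.2934 -0.6302 0.0014 0.1677]
Step 7: x=[7.6699 12.6218 19.4086 25.1501] v=[0.0453 -0.1778 -0.2998 0.2161]
Step 8: x=[7.6157 12.6920 19.2683 25.2122] v=[-0.2167 0.2809 -0.5611 0.2484]

Answer: 7.6157 12.6920 19.2683 25.2122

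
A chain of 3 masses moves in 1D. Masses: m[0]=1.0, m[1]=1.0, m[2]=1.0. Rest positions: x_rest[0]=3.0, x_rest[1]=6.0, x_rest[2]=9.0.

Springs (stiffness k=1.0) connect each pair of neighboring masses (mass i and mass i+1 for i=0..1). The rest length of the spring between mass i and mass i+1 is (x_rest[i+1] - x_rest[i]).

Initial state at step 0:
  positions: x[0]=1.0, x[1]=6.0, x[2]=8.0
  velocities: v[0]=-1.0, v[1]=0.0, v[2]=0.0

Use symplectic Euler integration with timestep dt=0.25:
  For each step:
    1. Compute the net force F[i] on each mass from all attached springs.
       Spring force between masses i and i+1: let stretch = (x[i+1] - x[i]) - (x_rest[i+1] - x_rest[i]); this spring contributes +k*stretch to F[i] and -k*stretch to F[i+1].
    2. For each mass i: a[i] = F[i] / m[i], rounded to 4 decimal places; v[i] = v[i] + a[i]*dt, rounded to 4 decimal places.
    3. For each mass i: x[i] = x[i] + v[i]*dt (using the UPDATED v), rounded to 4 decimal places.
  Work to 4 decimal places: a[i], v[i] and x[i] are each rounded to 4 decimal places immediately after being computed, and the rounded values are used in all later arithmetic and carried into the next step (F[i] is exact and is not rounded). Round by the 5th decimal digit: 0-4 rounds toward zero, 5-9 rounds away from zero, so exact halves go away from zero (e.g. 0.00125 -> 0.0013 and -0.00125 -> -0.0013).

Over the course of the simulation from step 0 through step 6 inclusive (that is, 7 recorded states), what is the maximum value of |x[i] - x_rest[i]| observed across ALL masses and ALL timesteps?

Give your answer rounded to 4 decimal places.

Answer: 2.3787

Derivation:
Step 0: x=[1.0000 6.0000 8.0000] v=[-1.0000 0.0000 0.0000]
Step 1: x=[0.8750 5.8125 8.0625] v=[-0.5000 -0.7500 0.2500]
Step 2: x=[0.8711 5.4570 8.1719] v=[-0.0156 -1.4219 0.4375]
Step 3: x=[0.9663 4.9846 8.2991] v=[0.3809 -1.8897 0.5088]
Step 4: x=[1.1252 4.4682 8.4067] v=[0.6355 -2.0657 0.4302]
Step 5: x=[1.3055 3.9890 8.4556] v=[0.7213 -1.9168 0.1956]
Step 6: x=[1.4661 3.6213 8.4128] v=[0.6422 -1.4710 -0.1711]
Max displacement = 2.3787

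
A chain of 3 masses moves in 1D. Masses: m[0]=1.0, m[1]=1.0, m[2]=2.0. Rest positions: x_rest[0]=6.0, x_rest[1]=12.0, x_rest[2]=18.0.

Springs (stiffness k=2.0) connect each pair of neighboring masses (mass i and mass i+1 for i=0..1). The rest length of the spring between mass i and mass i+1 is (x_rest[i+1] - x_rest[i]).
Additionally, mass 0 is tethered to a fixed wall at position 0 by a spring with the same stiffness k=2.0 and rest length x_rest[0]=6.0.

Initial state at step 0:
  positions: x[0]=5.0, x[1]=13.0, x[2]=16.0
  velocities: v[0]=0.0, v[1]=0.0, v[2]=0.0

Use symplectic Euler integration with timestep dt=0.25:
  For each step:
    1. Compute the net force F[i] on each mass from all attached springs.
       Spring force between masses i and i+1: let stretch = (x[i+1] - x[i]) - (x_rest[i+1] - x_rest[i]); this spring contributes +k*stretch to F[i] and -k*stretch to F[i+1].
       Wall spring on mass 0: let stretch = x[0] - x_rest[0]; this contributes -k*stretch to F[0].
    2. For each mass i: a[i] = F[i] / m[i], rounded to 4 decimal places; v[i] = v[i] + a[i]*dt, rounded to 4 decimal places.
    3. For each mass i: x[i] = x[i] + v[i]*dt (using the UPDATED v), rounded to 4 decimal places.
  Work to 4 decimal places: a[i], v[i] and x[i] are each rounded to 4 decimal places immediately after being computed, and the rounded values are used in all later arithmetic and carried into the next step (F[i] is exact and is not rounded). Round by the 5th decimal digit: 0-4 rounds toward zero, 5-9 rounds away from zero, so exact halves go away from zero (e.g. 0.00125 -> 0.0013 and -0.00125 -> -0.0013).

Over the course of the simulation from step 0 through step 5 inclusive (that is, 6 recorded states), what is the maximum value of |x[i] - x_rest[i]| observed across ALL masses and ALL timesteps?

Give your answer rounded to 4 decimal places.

Answer: 2.5332

Derivation:
Step 0: x=[5.0000 13.0000 16.0000] v=[0.0000 0.0000 0.0000]
Step 1: x=[5.3750 12.3750 16.1875] v=[1.5000 -2.5000 0.7500]
Step 2: x=[5.9531 11.3516 16.5117] v=[2.3125 -4.0938 1.2969]
Step 3: x=[6.4619 10.2984 16.8884] v=[2.0352 -4.2130 1.5069]
Step 4: x=[6.6425 9.5893 17.2283] v=[0.7225 -2.8363 1.3594]
Step 5: x=[6.3612 9.4668 17.4657] v=[-1.1254 -0.4902 0.9497]
Max displacement = 2.5332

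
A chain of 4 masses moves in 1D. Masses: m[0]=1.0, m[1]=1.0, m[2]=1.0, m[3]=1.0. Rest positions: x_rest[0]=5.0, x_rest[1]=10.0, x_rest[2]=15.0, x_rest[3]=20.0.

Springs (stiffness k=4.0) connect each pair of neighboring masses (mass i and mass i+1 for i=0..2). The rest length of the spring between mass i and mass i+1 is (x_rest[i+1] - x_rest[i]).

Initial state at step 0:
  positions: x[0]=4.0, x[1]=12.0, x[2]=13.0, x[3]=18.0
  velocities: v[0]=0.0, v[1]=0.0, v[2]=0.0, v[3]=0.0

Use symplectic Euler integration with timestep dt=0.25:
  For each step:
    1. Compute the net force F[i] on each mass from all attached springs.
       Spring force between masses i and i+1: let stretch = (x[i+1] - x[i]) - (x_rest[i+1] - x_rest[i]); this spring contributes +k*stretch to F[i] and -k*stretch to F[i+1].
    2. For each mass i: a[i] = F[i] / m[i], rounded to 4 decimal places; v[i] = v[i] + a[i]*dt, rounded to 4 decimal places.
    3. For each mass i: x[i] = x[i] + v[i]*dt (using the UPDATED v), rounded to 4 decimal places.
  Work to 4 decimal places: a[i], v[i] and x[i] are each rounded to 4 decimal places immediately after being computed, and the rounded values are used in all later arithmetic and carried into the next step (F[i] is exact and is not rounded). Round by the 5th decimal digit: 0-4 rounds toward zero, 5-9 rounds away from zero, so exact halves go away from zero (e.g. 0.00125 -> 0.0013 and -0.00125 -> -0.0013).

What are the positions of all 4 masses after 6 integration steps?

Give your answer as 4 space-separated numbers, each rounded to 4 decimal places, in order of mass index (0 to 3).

Answer: 2.6201 10.5781 12.8984 20.9034

Derivation:
Step 0: x=[4.0000 12.0000 13.0000 18.0000] v=[0.0000 0.0000 0.0000 0.0000]
Step 1: x=[4.7500 10.2500 14.0000 18.0000] v=[3.0000 -7.0000 4.0000 0.0000]
Step 2: x=[5.6250 8.0625 15.0625 18.2500] v=[3.5000 -8.7500 4.2500 1.0000]
Step 3: x=[5.8594 7.0156 15.1719 18.9531] v=[0.9375 -4.1875 0.4375 2.8125]
Step 4: x=[5.1328 7.7188 14.1875 19.9609] v=[-2.9063 2.8126 -3.9376 4.0313]
Step 5: x=[3.8027 9.3926 13.0293 20.7754] v=[-5.3203 6.6953 -4.6329 3.2579]
Step 6: x=[2.6201 10.5781 12.8984 20.9034] v=[-4.7304 4.7421 -0.5235 0.5118]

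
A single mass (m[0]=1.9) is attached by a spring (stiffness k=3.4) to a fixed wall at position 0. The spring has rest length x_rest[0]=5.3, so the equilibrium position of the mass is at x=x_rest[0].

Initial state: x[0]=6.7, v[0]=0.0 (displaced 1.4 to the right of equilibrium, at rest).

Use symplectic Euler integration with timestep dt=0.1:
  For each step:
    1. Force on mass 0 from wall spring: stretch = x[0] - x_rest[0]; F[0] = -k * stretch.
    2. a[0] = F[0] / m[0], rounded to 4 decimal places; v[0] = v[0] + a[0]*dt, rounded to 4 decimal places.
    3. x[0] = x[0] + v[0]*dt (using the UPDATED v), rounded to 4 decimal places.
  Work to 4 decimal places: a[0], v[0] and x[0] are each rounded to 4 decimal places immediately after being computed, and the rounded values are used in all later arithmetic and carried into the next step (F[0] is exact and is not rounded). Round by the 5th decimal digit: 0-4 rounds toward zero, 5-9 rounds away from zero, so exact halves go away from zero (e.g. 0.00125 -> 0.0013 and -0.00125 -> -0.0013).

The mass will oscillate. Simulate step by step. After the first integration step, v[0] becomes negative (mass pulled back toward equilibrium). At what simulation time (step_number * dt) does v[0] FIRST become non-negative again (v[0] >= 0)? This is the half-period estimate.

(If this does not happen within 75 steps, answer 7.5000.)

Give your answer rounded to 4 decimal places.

Step 0: x=[6.7000] v=[0.0000]
Step 1: x=[6.6750] v=[-0.2505]
Step 2: x=[6.6253] v=[-0.4966]
Step 3: x=[6.5519] v=[-0.7338]
Step 4: x=[6.4561] v=[-0.9578]
Step 5: x=[6.3396] v=[-1.1647]
Step 6: x=[6.2045] v=[-1.3507]
Step 7: x=[6.0532] v=[-1.5126]
Step 8: x=[5.8885] v=[-1.6474]
Step 9: x=[5.7132] v=[-1.7527]
Step 10: x=[5.5305] v=[-1.8266]
Step 11: x=[5.3437] v=[-1.8679]
Step 12: x=[5.1561] v=[-1.8757]
Step 13: x=[4.9711] v=[-1.8500]
Step 14: x=[4.7920] v=[-1.7911]
Step 15: x=[4.6220] v=[-1.7002]
Step 16: x=[4.4641] v=[-1.5789]
Step 17: x=[4.3212] v=[-1.4293]
Step 18: x=[4.1958] v=[-1.2542]
Step 19: x=[4.0901] v=[-1.0566]
Step 20: x=[4.0061] v=[-0.8401]
Step 21: x=[3.9452] v=[-0.6086]
Step 22: x=[3.9086] v=[-0.3662]
Step 23: x=[3.8969] v=[-0.1172]
Step 24: x=[3.9103] v=[0.1339]
First v>=0 after going negative at step 24, time=2.4000

Answer: 2.4000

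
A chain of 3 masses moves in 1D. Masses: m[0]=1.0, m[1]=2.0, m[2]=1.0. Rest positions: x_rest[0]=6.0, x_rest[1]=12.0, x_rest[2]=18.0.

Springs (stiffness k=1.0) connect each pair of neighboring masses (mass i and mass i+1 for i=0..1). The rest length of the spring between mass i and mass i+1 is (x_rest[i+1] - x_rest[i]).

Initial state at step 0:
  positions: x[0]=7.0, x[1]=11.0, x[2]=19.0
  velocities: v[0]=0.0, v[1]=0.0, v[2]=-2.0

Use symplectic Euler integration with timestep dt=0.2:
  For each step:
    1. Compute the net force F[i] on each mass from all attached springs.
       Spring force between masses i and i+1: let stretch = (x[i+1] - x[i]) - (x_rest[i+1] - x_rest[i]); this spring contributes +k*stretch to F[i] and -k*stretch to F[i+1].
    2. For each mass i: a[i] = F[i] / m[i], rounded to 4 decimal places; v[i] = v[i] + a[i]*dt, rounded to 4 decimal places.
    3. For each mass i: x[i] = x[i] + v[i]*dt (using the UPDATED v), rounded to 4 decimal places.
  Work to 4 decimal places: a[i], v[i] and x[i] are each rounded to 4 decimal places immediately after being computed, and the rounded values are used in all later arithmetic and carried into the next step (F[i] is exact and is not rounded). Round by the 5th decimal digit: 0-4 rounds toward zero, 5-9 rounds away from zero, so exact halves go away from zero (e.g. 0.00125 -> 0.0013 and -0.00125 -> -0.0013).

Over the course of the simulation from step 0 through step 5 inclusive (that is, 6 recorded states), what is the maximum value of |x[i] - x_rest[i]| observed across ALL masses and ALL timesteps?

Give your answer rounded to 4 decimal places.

Step 0: x=[7.0000 11.0000 19.0000] v=[0.0000 0.0000 -2.0000]
Step 1: x=[6.9200 11.0800 18.5200] v=[-0.4000 0.4000 -2.4000]
Step 2: x=[6.7664 11.2256 17.9824] v=[-0.7680 0.7280 -2.6880]
Step 3: x=[6.5512 11.4172 17.4145] v=[-1.0762 0.9578 -2.8394]
Step 4: x=[6.2906 11.6314 16.8467] v=[-1.3030 1.0709 -2.8389]
Step 5: x=[6.0036 11.8431 16.3103] v=[-1.4348 1.0583 -2.6820]
Max displacement = 1.6897

Answer: 1.6897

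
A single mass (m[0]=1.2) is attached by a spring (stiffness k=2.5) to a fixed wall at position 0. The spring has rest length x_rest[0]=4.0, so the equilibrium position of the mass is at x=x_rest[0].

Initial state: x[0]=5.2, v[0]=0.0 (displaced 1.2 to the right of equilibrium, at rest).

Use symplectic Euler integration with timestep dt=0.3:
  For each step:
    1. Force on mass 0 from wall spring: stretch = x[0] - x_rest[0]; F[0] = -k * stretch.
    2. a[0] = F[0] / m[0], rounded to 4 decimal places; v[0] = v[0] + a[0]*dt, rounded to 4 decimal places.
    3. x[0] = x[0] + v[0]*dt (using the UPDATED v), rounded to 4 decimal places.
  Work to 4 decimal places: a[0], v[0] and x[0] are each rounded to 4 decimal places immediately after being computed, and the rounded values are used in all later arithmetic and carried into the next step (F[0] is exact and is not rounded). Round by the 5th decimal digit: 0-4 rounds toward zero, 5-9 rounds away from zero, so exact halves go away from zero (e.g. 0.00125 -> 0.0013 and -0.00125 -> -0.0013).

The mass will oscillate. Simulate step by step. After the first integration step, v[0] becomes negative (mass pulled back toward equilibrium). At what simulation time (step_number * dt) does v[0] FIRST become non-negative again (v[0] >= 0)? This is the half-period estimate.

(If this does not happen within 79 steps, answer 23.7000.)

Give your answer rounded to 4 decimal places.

Answer: 2.4000

Derivation:
Step 0: x=[5.2000] v=[0.0000]
Step 1: x=[4.9750] v=[-0.7500]
Step 2: x=[4.5672] v=[-1.3594]
Step 3: x=[4.0530] v=[-1.7139]
Step 4: x=[3.5289] v=[-1.7470]
Step 5: x=[3.0931] v=[-1.4526]
Step 6: x=[2.8274] v=[-0.8858]
Step 7: x=[2.7815] v=[-0.1529]
Step 8: x=[2.9641] v=[0.6087]
First v>=0 after going negative at step 8, time=2.4000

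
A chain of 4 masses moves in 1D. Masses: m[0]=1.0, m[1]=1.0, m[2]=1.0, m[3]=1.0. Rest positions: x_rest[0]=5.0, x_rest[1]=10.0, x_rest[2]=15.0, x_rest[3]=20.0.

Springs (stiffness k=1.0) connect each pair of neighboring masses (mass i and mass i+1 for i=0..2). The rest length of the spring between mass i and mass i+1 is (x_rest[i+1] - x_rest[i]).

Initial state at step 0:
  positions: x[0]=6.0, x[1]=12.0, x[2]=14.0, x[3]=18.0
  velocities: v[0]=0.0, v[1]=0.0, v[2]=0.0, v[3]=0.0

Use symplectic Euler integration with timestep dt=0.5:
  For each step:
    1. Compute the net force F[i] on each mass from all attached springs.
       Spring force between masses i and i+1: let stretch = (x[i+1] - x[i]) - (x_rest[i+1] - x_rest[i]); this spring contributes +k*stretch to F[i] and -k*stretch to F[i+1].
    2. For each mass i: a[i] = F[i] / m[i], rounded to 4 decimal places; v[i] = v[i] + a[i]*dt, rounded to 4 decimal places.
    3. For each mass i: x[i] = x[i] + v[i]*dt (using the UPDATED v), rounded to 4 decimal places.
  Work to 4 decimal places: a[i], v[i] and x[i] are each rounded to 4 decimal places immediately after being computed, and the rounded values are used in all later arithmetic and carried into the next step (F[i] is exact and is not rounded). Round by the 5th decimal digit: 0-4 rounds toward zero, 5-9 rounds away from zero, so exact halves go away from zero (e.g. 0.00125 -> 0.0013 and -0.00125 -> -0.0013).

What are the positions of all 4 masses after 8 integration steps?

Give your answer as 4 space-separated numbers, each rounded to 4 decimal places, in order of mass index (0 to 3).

Answer: 2.7486 9.5147 16.5445 21.1933

Derivation:
Step 0: x=[6.0000 12.0000 14.0000 18.0000] v=[0.0000 0.0000 0.0000 0.0000]
Step 1: x=[6.2500 11.0000 14.5000 18.2500] v=[0.5000 -2.0000 1.0000 0.5000]
Step 2: x=[6.4375 9.6875 15.0625 18.8125] v=[0.3750 -2.6250 1.1250 1.1250]
Step 3: x=[6.1875 8.9063 15.2188 19.6875] v=[-0.5000 -1.5625 0.3125 1.7500]
Step 4: x=[5.3672 9.0235 14.9141 20.6954] v=[-1.6406 0.2344 -0.6094 2.0157]
Step 5: x=[4.2110 9.6993 14.5821 21.5080] v=[-2.3125 1.3516 -0.6641 1.6251]
Step 6: x=[3.1768 10.2238 14.7609 21.8391] v=[-2.0684 1.0489 0.3575 0.6622]
Step 7: x=[2.6544 10.1208 15.5750 21.6507] v=[-1.0449 -0.2061 1.6281 -0.3769]
Step 8: x=[2.7486 9.5147 16.5445 21.1933] v=[0.1883 -1.2122 1.9389 -0.9148]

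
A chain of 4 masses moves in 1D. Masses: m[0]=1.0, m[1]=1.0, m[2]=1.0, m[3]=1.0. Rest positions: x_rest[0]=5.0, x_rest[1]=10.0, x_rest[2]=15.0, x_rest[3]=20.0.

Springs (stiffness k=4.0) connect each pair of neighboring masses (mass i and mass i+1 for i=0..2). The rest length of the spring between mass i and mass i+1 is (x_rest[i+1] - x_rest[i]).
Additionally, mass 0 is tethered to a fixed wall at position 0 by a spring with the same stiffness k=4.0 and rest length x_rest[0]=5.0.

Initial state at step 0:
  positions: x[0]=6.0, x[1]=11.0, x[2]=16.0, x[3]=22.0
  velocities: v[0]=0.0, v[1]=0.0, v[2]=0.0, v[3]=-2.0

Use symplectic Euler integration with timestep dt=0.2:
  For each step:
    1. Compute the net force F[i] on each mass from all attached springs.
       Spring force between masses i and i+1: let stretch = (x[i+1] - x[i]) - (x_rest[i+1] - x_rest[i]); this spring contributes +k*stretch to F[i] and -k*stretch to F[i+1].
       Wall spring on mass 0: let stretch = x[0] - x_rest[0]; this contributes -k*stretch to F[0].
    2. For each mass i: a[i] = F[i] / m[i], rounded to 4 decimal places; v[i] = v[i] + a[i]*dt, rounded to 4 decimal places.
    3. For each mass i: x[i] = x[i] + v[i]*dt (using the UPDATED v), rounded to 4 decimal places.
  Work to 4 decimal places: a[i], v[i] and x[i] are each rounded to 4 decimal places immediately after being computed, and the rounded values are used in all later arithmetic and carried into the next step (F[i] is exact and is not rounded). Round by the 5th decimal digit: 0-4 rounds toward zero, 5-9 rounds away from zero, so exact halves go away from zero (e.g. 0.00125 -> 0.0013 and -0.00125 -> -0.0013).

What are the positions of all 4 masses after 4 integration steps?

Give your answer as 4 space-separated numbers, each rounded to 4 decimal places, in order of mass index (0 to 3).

Step 0: x=[6.0000 11.0000 16.0000 22.0000] v=[0.0000 0.0000 0.0000 -2.0000]
Step 1: x=[5.8400 11.0000 16.1600 21.4400] v=[-0.8000 0.0000 0.8000 -2.8000]
Step 2: x=[5.5712 11.0000 16.3392 20.8352] v=[-1.3440 0.0000 0.8960 -3.0240]
Step 3: x=[5.2796 10.9857 16.3835 20.3110] v=[-1.4579 -0.0717 0.2214 -2.6208]
Step 4: x=[5.0563 10.9220 16.1925 19.9584] v=[-1.1167 -0.3183 -0.9548 -1.7628]

Answer: 5.0563 10.9220 16.1925 19.9584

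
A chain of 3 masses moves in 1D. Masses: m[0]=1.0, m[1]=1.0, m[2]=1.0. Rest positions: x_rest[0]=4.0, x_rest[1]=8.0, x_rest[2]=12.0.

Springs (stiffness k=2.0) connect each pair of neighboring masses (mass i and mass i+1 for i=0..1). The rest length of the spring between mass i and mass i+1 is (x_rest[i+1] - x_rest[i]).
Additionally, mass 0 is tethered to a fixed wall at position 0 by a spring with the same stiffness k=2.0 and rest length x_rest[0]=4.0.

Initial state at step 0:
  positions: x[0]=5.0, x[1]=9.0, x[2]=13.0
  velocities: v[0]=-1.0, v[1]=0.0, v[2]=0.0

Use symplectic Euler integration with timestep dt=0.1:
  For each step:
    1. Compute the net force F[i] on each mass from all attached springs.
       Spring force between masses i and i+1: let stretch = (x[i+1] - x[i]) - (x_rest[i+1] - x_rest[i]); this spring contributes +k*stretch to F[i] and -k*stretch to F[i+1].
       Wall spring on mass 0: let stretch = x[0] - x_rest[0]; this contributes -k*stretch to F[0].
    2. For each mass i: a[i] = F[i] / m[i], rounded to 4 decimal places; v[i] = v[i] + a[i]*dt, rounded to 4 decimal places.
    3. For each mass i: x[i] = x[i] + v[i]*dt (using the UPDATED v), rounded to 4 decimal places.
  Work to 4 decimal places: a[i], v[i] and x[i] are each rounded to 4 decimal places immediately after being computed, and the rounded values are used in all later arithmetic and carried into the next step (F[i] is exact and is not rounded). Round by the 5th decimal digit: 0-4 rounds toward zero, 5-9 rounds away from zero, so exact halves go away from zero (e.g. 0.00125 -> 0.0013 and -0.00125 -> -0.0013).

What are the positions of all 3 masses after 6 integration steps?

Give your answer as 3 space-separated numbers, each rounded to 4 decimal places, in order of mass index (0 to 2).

Answer: 4.1620 8.9132 12.9974

Derivation:
Step 0: x=[5.0000 9.0000 13.0000] v=[-1.0000 0.0000 0.0000]
Step 1: x=[4.8800 9.0000 13.0000] v=[-1.2000 0.0000 0.0000]
Step 2: x=[4.7448 8.9976 13.0000] v=[-1.3520 -0.0240 0.0000]
Step 3: x=[4.5998 8.9902 13.0000] v=[-1.4504 -0.0741 -0.0005]
Step 4: x=[4.4506 8.9752 12.9998] v=[-1.4923 -0.1502 -0.0025]
Step 5: x=[4.3029 8.9502 12.9991] v=[-1.4775 -0.2502 -0.0074]
Step 6: x=[4.1620 8.9132 12.9974] v=[-1.4086 -0.3699 -0.0172]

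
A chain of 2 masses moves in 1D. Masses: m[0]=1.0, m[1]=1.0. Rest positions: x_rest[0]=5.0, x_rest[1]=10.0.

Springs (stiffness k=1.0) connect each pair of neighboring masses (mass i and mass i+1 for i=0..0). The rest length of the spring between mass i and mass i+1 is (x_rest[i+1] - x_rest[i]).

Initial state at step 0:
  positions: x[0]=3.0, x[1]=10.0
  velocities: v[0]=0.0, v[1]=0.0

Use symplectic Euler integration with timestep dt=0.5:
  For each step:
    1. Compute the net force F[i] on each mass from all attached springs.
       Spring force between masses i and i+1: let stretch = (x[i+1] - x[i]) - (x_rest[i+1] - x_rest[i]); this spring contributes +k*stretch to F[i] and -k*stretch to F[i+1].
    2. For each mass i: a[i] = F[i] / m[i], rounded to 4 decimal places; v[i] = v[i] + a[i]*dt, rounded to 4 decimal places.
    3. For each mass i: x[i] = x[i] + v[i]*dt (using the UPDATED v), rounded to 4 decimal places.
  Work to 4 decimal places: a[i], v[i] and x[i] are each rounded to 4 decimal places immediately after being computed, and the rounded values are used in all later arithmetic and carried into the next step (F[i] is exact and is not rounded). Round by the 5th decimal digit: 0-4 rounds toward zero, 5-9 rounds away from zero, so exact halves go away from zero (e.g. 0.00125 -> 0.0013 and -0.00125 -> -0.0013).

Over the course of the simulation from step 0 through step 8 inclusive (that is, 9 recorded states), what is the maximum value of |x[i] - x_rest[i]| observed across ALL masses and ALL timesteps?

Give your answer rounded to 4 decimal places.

Answer: 2.0625

Derivation:
Step 0: x=[3.0000 10.0000] v=[0.0000 0.0000]
Step 1: x=[3.5000 9.5000] v=[1.0000 -1.0000]
Step 2: x=[4.2500 8.7500] v=[1.5000 -1.5000]
Step 3: x=[4.8750 8.1250] v=[1.2500 -1.2500]
Step 4: x=[5.0625 7.9375] v=[0.3750 -0.3750]
Step 5: x=[4.7188 8.2813] v=[-0.6875 0.6875]
Step 6: x=[4.0157 8.9845] v=[-1.4063 1.4063]
Step 7: x=[3.3048 9.6955] v=[-1.4219 1.4219]
Step 8: x=[2.9415 10.0588] v=[-0.7266 0.7266]
Max displacement = 2.0625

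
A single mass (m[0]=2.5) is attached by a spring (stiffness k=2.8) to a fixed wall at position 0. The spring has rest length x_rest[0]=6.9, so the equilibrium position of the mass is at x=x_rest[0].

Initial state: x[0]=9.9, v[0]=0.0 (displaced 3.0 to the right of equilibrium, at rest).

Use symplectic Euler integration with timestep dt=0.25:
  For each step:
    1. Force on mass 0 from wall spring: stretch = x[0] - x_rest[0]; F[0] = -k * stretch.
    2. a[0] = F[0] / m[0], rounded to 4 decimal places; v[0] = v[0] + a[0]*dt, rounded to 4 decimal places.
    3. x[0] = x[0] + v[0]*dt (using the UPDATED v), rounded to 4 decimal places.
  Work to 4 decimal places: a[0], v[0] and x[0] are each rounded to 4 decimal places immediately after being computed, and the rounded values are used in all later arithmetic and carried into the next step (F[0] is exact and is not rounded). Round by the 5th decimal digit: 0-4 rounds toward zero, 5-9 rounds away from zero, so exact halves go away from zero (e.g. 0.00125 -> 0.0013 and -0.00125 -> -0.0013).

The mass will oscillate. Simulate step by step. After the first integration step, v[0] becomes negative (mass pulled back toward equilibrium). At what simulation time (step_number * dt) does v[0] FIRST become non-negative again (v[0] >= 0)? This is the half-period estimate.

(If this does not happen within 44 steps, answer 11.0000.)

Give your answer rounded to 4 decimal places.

Step 0: x=[9.9000] v=[0.0000]
Step 1: x=[9.6900] v=[-0.8400]
Step 2: x=[9.2847] v=[-1.6212]
Step 3: x=[8.7125] v=[-2.2889]
Step 4: x=[8.0134] v=[-2.7964]
Step 5: x=[7.2364] v=[-3.1082]
Step 6: x=[6.4358] v=[-3.2024]
Step 7: x=[5.6677] v=[-3.0724]
Step 8: x=[4.9859] v=[-2.7274]
Step 9: x=[4.4380] v=[-2.1915]
Step 10: x=[4.0625] v=[-1.5022]
Step 11: x=[3.8856] v=[-0.7077]
Step 12: x=[3.9197] v=[0.1363]
First v>=0 after going negative at step 12, time=3.0000

Answer: 3.0000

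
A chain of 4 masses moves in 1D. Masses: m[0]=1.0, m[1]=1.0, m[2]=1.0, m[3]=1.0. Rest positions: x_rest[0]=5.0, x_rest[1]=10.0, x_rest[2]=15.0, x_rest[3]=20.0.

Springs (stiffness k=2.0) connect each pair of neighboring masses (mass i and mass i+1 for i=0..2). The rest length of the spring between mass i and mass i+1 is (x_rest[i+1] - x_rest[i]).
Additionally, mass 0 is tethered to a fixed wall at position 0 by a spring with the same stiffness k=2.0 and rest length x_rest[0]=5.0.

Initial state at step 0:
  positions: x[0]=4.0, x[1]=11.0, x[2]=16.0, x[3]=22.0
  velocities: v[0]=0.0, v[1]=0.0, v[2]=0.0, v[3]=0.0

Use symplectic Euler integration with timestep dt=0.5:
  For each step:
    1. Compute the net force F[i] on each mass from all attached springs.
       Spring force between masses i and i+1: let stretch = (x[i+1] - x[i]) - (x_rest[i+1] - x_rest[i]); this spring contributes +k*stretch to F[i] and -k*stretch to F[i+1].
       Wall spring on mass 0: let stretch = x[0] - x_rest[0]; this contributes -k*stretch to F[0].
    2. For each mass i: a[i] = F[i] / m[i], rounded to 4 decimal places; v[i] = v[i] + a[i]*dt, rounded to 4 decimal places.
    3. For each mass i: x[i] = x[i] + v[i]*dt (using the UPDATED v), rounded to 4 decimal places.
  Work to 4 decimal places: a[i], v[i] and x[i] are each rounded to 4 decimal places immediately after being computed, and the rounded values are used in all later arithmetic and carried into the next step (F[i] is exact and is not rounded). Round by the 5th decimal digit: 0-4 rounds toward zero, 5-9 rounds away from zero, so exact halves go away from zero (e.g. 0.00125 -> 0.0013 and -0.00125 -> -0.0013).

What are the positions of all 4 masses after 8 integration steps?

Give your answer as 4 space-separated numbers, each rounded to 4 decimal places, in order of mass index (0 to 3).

Step 0: x=[4.0000 11.0000 16.0000 22.0000] v=[0.0000 0.0000 0.0000 0.0000]
Step 1: x=[5.5000 10.0000 16.5000 21.5000] v=[3.0000 -2.0000 1.0000 -1.0000]
Step 2: x=[6.5000 10.0000 16.2500 21.0000] v=[2.0000 0.0000 -0.5000 -1.0000]
Step 3: x=[6.0000 11.3750 15.2500 20.6250] v=[-1.0000 2.7500 -2.0000 -0.7500]
Step 4: x=[5.1875 12.0000 15.0000 20.0625] v=[-1.6250 1.2500 -0.5000 -1.1250]
Step 5: x=[5.1875 10.7188 15.7813 19.4688] v=[0.0000 -2.5625 1.5625 -1.1875]
Step 6: x=[5.3594 9.2032 15.8751 19.5313] v=[0.3438 -3.0313 0.1875 0.1250]
Step 7: x=[4.7735 9.1016 14.4610 20.2657] v=[-1.1718 -0.2032 -2.8282 1.4688]
Step 8: x=[3.9649 9.5157 13.2696 20.5978] v=[-1.6172 0.8281 -2.3829 0.6641]

Answer: 3.9649 9.5157 13.2696 20.5978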